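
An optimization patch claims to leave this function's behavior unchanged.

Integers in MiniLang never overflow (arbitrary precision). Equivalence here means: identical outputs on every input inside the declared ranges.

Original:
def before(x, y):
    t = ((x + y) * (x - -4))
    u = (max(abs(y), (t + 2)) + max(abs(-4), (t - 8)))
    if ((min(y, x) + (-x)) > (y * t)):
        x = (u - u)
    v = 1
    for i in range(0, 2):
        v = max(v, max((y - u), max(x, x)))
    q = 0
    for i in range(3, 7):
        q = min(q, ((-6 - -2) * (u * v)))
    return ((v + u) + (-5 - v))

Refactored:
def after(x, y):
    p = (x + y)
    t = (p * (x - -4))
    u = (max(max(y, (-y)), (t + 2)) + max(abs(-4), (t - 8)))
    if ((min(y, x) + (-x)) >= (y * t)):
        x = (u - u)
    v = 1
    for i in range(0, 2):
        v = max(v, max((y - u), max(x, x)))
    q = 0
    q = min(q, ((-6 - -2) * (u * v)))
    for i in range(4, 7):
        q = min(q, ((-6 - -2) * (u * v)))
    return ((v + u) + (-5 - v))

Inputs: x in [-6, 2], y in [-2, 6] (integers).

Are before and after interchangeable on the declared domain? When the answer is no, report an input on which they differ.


The suspicious edit (`((min(y, x) + (-x)) > (y * t))` became `((min(y, x) + (-x)) >= (y * t))`) never changes the result for any input inside the declared domain.
Tracing x=-4, y=2: before: t=0, then u=6, then ((min(y, x) + (-x)) > (y * t)) is false, then v=1, then (i=0), then v=1, then (i=1), then v=1, then q=0, then (i=3), then q=-24, then (i=4), then q=-24, then (i=5), then q=-24, then (i=6), then q=-24, then returns 1 | after: p=-2, then t=0, then u=6, then ((min(y, x) + (-x)) >= (y * t)) is true, then x=0, then v=1, then (i=0), then v=1, then (i=1), then v=1, then q=0, then q=-24, then (i=4), then q=-24, then (i=5), then q=-24, then (i=6), then q=-24, then returns 1 — matching result 1.
An exhaustive pass over the 81 declared inputs shows identical outputs.
verdict: equivalent


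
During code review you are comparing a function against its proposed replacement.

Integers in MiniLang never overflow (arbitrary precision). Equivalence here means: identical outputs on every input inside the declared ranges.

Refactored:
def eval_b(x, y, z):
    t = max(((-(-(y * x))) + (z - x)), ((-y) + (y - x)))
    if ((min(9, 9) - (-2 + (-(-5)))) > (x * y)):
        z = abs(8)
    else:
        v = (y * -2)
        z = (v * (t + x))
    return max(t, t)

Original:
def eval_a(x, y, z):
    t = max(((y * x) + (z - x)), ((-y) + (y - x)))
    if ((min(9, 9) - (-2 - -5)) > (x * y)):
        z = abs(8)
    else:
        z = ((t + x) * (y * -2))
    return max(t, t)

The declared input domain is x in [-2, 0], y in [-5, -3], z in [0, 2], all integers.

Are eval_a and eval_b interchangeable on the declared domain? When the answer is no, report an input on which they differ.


This is a faithful refactor — arithmetic usage differs, and local variable names differ, and statement counts differ, but the computed results match everywhere.
Tracing x=-2, y=-5, z=2: eval_a: t = 14; ((min(9, 9) - (-2 - -5)) > (x * y)) -> false; z = 120; return 14 | eval_b: t = 14; ((min(9, 9) - (-2 + (-(-5)))) > (x * y)) -> false; v = 10; z = 120; return 14 — matching result 14.
Across all 27 domain points the two functions coincide.
verdict: equivalent


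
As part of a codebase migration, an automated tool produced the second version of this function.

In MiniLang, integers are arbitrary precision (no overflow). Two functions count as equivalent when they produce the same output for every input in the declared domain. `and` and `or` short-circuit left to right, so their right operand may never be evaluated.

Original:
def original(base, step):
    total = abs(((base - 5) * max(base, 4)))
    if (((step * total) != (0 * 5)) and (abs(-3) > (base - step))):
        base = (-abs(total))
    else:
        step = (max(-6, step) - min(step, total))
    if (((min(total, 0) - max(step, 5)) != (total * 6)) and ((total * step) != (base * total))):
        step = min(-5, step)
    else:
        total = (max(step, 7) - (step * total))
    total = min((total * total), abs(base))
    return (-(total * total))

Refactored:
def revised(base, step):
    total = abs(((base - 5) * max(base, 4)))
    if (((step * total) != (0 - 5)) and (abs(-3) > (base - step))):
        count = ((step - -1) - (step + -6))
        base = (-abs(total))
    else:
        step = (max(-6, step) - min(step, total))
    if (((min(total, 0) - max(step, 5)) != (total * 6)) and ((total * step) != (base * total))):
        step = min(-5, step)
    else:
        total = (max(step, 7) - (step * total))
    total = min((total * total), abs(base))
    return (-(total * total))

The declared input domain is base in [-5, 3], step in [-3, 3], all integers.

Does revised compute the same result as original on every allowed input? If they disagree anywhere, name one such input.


Evaluate both at base=-5, step=0.
original: total becomes 40; next (((step * total) != (0 * 5)) and (abs(-3) > (base - step))) evaluates to false; next step becomes 0; next (((min(total, 0) - max(step, 5)) != (total * 6)) and ((total * step) != (base * total))) evaluates to true; next step becomes -5; next total becomes 5; next final value -25
revised: total becomes 40; next (((step * total) != (0 - 5)) and (abs(-3) > (base - step))) evaluates to true; next count becomes 7; next base becomes -40; next (((min(total, 0) - max(step, 5)) != (total * 6)) and ((total * step) != (base * total))) evaluates to true; next step becomes -5; next total becomes 40; next final value -1600
-25 and -1600 differ, so these are not the same function on this domain.
verdict: not equivalent; witness: base=-5, step=0


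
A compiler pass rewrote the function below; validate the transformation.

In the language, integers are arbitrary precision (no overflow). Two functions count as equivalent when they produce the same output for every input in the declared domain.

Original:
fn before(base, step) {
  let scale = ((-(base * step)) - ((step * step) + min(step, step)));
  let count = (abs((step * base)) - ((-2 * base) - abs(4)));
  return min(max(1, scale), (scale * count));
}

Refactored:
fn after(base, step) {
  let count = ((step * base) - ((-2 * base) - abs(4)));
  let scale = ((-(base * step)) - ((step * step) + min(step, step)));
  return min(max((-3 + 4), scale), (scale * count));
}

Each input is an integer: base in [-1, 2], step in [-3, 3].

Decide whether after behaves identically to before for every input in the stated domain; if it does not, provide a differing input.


Take base=-1, step=1.
before: scale becomes -1; next count becomes 3; next final value -3
after: count becomes 1; next scale becomes -1; next final value -1
-3 != -1, so the rewrite changes behavior.
verdict: not equivalent; witness: base=-1, step=1


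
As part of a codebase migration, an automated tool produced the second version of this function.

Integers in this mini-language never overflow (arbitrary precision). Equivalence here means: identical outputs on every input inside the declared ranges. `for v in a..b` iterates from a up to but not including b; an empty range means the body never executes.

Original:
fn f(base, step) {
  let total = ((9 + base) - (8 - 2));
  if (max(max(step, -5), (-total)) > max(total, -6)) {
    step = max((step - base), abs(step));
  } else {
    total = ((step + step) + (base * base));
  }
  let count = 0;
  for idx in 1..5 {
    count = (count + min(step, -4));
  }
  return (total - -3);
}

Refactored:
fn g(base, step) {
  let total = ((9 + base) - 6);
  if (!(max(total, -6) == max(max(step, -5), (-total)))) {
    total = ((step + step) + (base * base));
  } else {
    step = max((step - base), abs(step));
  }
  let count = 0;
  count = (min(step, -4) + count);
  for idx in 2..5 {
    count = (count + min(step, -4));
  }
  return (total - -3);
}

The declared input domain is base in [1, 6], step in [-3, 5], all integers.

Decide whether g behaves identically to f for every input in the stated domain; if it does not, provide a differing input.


Evaluate both at base=1, step=4.
f: total becomes 4; next (max(max(step, -5), (-total)) > max(total, -6)) evaluates to false; next total becomes 9; next count becomes 0; next at idx=1:; next count becomes -4; next at idx=2:; next count becomes -8; next at idx=3:; next count becomes -12; next at idx=4:; next count becomes -16; next final value 12
g: total becomes 4; next (!(max(total, -6) == max(max(step, -5), (-total)))) evaluates to false; next step becomes 4; next count becomes 0; next count becomes -4; next at idx=2:; next count becomes -8; next at idx=3:; next count becomes -12; next at idx=4:; next count becomes -16; next final value 7
12 != 7, so the rewrite changes behavior.
verdict: not equivalent; witness: base=1, step=4


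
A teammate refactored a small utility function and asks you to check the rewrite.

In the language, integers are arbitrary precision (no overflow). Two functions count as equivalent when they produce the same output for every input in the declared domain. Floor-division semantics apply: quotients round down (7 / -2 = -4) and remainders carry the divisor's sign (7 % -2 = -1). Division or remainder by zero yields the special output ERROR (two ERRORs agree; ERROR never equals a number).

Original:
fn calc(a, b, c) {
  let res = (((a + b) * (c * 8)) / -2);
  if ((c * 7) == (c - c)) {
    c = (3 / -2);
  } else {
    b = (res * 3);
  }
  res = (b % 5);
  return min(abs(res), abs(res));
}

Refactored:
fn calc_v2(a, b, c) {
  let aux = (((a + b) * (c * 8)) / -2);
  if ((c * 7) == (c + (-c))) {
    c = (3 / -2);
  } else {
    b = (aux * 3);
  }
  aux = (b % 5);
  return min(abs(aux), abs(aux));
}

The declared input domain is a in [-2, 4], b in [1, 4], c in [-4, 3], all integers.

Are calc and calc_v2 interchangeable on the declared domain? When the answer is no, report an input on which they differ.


Changes here: arithmetic usage differs, plus local variable names differ; the full 224-point sweep finds no disagreement.
verdict: equivalent


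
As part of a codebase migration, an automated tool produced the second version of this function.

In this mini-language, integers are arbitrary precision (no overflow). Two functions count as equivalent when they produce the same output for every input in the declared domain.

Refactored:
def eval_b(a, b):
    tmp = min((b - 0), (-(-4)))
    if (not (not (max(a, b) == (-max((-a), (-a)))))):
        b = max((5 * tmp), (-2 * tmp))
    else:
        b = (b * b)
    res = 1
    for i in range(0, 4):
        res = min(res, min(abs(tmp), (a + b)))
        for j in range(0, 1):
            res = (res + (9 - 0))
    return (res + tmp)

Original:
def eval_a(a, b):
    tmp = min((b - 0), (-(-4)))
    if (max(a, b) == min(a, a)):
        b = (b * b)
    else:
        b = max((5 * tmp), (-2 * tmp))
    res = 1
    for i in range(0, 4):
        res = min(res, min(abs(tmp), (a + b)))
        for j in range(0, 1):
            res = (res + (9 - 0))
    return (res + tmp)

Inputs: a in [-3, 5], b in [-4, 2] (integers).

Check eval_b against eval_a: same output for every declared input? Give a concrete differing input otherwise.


Input a=-3, b=-1: 7 from eval_a versus 6 from eval_b.
verdict: not equivalent; witness: a=-3, b=-1


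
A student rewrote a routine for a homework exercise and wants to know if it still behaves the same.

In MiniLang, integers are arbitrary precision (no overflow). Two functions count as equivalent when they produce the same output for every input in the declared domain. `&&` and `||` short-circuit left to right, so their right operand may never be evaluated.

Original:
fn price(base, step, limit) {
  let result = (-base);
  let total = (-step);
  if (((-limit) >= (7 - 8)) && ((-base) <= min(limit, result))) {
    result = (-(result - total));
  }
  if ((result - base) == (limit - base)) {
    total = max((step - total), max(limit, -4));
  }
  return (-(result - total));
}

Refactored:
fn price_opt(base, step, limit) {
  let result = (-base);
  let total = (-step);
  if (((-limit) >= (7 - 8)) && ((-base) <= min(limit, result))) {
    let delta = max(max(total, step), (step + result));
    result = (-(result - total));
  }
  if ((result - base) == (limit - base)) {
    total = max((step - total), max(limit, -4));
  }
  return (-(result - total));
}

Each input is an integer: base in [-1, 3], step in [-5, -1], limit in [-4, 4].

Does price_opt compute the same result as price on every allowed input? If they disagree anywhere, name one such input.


Reading the diff, among the changes: statement counts differ; also local variable names differ; also min/max/abs usage differs; also arithmetic usage differs.
Spot check at base=2, step=-5, limit=-2 — price: result becomes -2; next total becomes 5; next (((-limit) >= (7 - 8)) && ((-base) <= min(limit, result))) evaluates to true; next result becomes 7; next ((result - base) == (limit - base)) evaluates to false; next final value -2. price_opt: result becomes -2; next total becomes 5; next (((-limit) >= (7 - 8)) && ((-base) <= min(limit, result))) evaluates to true; next delta becomes 5; next result becomes 7; next ((result - base) == (limit - base)) evaluates to false; next final value -2. Both give -2.
Every one of the 225 inputs gives matching results.
verdict: equivalent


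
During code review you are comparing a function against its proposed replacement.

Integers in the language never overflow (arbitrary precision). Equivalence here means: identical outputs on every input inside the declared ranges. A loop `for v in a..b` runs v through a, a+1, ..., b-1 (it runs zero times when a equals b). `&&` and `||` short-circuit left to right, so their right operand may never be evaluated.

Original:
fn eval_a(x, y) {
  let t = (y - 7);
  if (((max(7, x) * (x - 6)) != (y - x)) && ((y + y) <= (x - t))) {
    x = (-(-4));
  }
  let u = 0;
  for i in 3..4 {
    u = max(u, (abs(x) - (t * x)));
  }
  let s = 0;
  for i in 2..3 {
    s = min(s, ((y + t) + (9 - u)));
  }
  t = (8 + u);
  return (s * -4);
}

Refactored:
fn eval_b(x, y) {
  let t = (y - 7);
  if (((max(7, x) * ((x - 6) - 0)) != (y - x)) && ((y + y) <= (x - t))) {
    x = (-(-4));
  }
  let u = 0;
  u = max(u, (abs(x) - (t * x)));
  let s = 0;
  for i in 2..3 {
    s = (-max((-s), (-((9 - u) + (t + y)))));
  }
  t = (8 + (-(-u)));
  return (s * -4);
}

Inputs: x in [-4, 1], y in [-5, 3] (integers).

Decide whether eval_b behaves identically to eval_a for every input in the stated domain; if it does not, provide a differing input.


This is a faithful refactor — min/max/abs usage differs, plus constant usage differs, plus arithmetic usage differs, plus loop structure differs, plus statement counts differ, but the computed results match everywhere.
Tracing x=-3, y=1: eval_a: t := -6 | (((max(7, x) * (x - 6)) != (y - x)) && ((y + y) <= (x - t))): true | x := 4 | u := 0 | iter i=3: | u := 28 | s := 0 | iter i=2: | s := -24 | t := 36 | result 96 | eval_b: t := -6 | (((max(7, x) * ((x - 6) - 0)) != (y - x)) && ((y + y) <= (x - t))): true | x := 4 | u := 0 | u := 28 | s := 0 | iter i=2: | s := -24 | t := 36 | result 96 — matching result 96.
Checked all 54 inputs in the declared domain: the outputs agree on every one.
verdict: equivalent


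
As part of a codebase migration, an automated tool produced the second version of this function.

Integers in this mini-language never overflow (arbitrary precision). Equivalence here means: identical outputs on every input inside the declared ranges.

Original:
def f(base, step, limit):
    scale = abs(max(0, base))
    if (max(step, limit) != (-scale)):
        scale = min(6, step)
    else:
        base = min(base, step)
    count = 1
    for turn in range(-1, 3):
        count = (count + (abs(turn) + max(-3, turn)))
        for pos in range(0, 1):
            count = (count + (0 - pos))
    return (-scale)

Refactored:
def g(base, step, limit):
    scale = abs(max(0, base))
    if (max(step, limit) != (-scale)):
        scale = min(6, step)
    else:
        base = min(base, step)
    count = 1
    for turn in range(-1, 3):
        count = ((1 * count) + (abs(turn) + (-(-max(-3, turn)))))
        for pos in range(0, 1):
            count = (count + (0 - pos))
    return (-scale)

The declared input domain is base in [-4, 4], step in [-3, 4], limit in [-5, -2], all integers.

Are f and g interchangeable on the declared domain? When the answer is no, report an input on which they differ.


Differences: arithmetic usage differs; constant usage differs — yet all 288 inputs agree.
verdict: equivalent


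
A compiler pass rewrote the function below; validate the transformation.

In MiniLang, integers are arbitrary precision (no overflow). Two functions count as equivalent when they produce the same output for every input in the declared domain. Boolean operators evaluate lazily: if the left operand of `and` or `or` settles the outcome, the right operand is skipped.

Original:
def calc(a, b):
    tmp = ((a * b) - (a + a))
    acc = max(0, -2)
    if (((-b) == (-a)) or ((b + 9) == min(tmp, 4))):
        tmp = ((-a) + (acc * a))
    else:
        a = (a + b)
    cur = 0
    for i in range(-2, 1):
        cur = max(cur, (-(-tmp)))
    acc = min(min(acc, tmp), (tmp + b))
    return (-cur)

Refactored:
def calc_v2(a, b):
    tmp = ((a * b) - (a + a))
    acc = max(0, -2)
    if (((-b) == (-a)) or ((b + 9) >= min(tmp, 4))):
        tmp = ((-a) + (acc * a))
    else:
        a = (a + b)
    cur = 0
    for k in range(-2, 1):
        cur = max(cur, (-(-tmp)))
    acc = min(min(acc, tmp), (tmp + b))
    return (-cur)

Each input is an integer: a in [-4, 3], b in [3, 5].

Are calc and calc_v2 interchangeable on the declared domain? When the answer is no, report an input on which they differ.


Take a=-4, b=3.
calc: tmp = -4; acc = 0; (((-b) == (-a)) or ((b + 9) == min(tmp, 4))) -> false; a = -1; cur = 0; [i=-2]; cur = 0; [i=-1]; cur = 0; [i=0]; cur = 0; acc = -4; return 0
calc_v2: tmp = -4; acc = 0; (((-b) == (-a)) or ((b + 9) >= min(tmp, 4))) -> true; tmp = 4; cur = 0; [k=-2]; cur = 4; [k=-1]; cur = 4; [k=0]; cur = 4; acc = 0; return -4
0 and -4 differ, so these are not the same function on this domain.
verdict: not equivalent; witness: a=-4, b=3


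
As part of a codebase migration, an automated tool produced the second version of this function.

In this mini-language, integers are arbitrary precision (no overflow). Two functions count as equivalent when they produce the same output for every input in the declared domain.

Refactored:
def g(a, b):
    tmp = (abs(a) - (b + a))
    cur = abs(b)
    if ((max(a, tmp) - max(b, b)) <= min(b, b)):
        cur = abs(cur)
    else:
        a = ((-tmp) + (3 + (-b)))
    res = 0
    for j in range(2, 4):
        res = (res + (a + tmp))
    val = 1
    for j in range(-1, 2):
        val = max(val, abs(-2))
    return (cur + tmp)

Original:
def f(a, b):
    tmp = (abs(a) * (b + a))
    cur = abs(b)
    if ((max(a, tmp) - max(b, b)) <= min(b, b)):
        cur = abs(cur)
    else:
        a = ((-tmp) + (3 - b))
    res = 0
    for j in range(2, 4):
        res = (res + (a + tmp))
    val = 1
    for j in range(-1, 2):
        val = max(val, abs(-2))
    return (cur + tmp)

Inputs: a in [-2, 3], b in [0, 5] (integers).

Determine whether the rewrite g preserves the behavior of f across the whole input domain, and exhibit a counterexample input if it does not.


Take a=-2, b=0.
f: tmp=-4, then cur=0, then ((max(a, tmp) - max(b, b)) <= min(b, b)) is true, then cur=0, then res=0, then (j=2), then res=-6, then (j=3), then res=-12, then val=1, then (j=-1), then val=2, then (j=0), then val=2, then (j=1), then val=2, then returns -4
g: tmp=4, then cur=0, then ((max(a, tmp) - max(b, b)) <= min(b, b)) is false, then a=-1, then res=0, then (j=2), then res=3, then (j=3), then res=6, then val=1, then (j=-1), then val=2, then (j=0), then val=2, then (j=1), then val=2, then returns 4
-4 against 4: the behavior changed.
verdict: not equivalent; witness: a=-2, b=0


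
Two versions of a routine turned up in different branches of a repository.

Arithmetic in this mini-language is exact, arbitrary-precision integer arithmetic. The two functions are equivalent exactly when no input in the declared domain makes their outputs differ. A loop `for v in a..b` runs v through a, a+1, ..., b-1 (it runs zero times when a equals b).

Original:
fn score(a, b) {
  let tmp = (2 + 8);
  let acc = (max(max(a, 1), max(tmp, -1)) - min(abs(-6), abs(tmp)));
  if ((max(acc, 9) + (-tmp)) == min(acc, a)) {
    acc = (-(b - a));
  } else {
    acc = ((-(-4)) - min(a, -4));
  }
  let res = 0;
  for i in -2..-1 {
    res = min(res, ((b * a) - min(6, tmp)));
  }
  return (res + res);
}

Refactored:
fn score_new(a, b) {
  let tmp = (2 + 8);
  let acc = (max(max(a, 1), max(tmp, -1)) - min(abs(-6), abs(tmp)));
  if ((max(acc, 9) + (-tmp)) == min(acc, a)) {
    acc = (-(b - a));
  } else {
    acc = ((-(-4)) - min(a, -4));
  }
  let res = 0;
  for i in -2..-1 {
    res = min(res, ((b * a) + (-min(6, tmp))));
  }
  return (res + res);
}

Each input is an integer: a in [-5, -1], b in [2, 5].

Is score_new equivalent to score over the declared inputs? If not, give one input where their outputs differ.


This is a faithful refactor — arithmetic usage differs, but the computed results match everywhere.
Spot check at a=-3, b=4 — score: tmp := 10 | acc := 4 | ((max(acc, 9) + (-tmp)) == min(acc, a)): false | acc := 8 | res := 0 | iter i=-2: | res := -18 | result -36. score_new: tmp := 10 | acc := 4 | ((max(acc, 9) + (-tmp)) == min(acc, a)): false | acc := 8 | res := 0 | iter i=-2: | res := -18 | result -36. Both give -36.
Sweeping the whole domain (20 inputs) finds no disagreement.
verdict: equivalent


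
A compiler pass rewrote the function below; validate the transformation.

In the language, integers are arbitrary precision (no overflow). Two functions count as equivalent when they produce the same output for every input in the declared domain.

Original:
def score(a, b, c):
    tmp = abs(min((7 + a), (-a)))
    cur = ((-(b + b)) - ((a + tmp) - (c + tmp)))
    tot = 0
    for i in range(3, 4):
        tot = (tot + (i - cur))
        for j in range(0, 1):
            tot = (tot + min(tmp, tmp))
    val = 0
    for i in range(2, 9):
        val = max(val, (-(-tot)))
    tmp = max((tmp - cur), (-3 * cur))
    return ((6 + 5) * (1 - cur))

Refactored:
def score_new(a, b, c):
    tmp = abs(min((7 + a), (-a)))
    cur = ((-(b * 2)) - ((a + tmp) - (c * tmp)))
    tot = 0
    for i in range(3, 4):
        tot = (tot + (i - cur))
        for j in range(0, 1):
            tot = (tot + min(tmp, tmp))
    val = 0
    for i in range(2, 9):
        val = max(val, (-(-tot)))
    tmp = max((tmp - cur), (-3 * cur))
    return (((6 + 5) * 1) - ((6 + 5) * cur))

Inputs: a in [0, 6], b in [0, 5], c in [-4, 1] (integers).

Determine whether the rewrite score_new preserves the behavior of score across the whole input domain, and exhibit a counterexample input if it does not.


On input a=0, b=0, c=-4, score returns 55 while score_new returns 11.
verdict: not equivalent; witness: a=0, b=0, c=-4


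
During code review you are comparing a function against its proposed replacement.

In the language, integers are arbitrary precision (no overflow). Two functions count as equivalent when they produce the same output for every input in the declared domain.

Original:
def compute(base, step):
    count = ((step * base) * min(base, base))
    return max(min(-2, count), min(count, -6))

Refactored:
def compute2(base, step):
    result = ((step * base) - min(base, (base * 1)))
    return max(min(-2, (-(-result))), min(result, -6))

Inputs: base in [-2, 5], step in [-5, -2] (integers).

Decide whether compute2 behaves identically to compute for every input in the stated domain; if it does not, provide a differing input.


Take base=-2, step=-5.
compute: count = -20; return -20
compute2: result = 12; return -2
-20 != -2, so the rewrite changes behavior.
verdict: not equivalent; witness: base=-2, step=-5


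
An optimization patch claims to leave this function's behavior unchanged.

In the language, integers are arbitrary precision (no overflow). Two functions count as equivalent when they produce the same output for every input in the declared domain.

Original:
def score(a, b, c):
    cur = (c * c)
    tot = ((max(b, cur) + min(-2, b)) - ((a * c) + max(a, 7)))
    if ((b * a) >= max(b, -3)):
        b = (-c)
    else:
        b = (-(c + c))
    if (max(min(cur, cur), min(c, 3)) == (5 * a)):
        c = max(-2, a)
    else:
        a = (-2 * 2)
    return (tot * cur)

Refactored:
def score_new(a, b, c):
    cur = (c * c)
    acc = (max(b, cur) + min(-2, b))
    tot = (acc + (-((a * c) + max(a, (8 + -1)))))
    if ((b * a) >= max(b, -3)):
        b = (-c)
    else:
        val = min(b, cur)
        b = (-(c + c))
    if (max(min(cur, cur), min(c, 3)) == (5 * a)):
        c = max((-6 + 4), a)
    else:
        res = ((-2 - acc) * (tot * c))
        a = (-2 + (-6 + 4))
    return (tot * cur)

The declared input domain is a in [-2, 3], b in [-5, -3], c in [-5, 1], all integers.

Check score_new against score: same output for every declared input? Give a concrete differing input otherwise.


This is a faithful refactor — local variable names differ; also statement counts differ; also constant usage differs; also min/max/abs usage differs; also arithmetic usage differs, but the computed results match everywhere.
One worked example (a=-2, b=-5, c=1) — score: cur := 1 | tot := -9 | ((b * a) >= max(b, -3)): true | b := -1 | (max(min(cur, cur), min(c, 3)) == (5 * a)): false | a := -4 | result -9; score_new: cur := 1 | acc := -4 | tot := -9 | ((b * a) >= max(b, -3)): true | b := -1 | (max(min(cur, cur), min(c, 3)) == (5 * a)): false | res := -18 | a := -4 | result -9; agreement on -9.
Checked all 126 inputs in the declared domain: the outputs agree on every one.
verdict: equivalent


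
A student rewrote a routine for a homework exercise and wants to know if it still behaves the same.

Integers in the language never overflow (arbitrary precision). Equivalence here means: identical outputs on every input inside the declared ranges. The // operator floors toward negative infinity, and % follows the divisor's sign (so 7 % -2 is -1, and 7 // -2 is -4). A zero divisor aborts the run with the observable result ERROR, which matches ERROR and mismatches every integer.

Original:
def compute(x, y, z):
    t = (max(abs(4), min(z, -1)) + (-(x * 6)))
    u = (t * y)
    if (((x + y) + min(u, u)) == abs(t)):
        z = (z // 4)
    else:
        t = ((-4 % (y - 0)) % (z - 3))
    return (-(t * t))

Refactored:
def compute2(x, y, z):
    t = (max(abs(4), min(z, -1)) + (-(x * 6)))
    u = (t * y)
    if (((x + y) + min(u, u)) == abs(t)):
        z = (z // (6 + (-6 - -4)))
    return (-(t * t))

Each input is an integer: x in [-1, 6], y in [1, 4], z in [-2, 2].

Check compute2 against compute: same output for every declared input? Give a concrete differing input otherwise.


Not equivalent: x=-1, y=2, z=-2 separates them (0 vs -100).
compute: t=10, then u=20, then (((x + y) + min(u, u)) == abs(t)) is false, then t=0, then returns 0
compute2: t=10, then u=20, then (((x + y) + min(u, u)) == abs(t)) is false, then returns -100
verdict: not equivalent; witness: x=-1, y=2, z=-2


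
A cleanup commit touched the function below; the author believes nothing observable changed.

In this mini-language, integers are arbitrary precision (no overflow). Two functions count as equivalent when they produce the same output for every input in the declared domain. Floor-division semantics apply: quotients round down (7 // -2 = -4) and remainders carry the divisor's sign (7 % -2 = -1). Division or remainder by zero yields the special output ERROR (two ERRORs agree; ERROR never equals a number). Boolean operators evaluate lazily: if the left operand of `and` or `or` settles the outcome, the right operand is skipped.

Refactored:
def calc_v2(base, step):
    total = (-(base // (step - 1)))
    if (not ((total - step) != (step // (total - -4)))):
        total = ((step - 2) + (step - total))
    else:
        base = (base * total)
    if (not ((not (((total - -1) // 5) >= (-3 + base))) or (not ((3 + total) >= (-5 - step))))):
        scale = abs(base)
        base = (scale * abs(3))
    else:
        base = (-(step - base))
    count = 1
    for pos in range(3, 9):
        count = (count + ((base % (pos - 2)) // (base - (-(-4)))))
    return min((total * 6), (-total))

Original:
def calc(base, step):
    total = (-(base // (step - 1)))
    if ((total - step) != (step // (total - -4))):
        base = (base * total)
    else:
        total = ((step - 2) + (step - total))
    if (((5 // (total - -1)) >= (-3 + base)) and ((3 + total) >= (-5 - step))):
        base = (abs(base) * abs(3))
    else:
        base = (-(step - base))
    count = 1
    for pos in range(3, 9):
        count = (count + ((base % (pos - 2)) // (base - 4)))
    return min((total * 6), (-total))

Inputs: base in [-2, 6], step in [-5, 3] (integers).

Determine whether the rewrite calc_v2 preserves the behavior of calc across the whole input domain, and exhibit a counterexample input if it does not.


Evaluate both at base=-2, step=-1.
calc: total=-1, then ((total - step) != (step // (total - -4))) is true, then base=2, then a zero divisor aborts: ERROR
calc_v2: total=-1, then (not ((total - step) != (step // (total - -4)))) is false, then base=2, then (not ((not (((total - -1) // 5) >= (-3 + base))) or (not ((3 + total) >= (-5 - step))))) is true, then scale=2, then base=6, then count=1, then (pos=3), then count=1, then (pos=4), then count=1, then (pos=5), then count=1, then (pos=6), then count=2, then (pos=7), then count=2, then (pos=8), then count=2, then returns -6
ERROR against -6: the behavior changed.
verdict: not equivalent; witness: base=-2, step=-1


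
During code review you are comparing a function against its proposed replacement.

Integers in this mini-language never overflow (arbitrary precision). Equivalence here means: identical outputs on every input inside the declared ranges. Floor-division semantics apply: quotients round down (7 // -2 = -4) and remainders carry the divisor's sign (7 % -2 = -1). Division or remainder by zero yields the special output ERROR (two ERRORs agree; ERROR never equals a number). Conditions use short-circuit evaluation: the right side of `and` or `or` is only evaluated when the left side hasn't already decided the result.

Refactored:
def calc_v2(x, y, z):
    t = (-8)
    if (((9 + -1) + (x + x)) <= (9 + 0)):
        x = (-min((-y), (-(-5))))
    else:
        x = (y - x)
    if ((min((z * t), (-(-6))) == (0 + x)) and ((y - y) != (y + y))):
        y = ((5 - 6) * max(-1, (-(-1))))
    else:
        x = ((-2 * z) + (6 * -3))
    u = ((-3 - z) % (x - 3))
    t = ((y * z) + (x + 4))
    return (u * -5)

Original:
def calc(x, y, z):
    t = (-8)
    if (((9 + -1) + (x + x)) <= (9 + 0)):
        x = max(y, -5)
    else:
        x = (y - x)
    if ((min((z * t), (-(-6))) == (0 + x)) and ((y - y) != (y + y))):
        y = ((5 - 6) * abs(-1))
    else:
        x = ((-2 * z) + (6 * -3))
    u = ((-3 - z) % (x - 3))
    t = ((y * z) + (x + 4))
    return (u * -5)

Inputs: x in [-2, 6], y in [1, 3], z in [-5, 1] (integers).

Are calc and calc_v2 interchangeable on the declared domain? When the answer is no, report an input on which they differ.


The two are interchangeable: constant usage differs, and min/max/abs usage differs, and every declared input agrees.
One worked example (x=6, y=1, z=-2) — calc: t=-8, then (((9 + -1) + (x + x)) <= (9 + 0)) is false, then x=-5, then ((min((z * t), (-(-6))) == (0 + x)) and ((y - y) != (y + y))) is false, then x=-14, then u=-1, then t=-12, then returns 5; calc_v2: t=-8, then (((9 + -1) + (x + x)) <= (9 + 0)) is false, then x=-5, then ((min((z * t), (-(-6))) == (0 + x)) and ((y - y) != (y + y))) is false, then x=-14, then u=-1, then t=-12, then returns 5; agreement on 5.
An exhaustive pass over the 189 declared inputs shows identical outputs.
verdict: equivalent


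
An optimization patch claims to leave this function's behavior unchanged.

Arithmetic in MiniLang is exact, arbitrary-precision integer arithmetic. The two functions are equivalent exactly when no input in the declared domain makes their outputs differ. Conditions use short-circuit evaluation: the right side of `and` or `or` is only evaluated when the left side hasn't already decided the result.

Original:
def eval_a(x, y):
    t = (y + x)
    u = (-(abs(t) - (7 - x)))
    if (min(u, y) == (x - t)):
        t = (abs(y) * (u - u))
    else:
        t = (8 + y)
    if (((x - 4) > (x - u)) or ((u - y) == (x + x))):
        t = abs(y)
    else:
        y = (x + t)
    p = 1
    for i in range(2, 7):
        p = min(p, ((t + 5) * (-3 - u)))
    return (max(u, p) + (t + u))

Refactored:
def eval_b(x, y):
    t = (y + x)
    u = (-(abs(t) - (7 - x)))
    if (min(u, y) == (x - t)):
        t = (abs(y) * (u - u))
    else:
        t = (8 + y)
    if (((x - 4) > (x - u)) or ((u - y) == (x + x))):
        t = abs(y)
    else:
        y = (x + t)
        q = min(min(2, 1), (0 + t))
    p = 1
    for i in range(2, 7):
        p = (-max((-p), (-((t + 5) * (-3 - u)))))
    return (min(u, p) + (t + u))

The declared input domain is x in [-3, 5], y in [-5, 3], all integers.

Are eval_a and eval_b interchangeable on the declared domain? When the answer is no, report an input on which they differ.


The rewrite breaks on x=-3, y=-5, where the results are 7 and -35.
eval_a: t := -8 | u := 2 | (min(u, y) == (x - t)): false | t := 3 | (((x - 4) > (x - u)) or ((u - y) == (x + x))): false | y := 0 | p := 1 | iter i=2: | p := -40 | iter i=3: | p := -40 | iter i=4: | p := -40 | iter i=5: | p := -40 | iter i=6: | p := -40 | result 7
eval_b: t := -8 | u := 2 | (min(u, y) == (x - t)): false | t := 3 | (((x - 4) > (x - u)) or ((u - y) == (x + x))): false | y := 0 | q := 1 | p := 1 | iter i=2: | p := -40 | iter i=3: | p := -40 | iter i=4: | p := -40 | iter i=5: | p := -40 | iter i=6: | p := -40 | result -35
verdict: not equivalent; witness: x=-3, y=-5


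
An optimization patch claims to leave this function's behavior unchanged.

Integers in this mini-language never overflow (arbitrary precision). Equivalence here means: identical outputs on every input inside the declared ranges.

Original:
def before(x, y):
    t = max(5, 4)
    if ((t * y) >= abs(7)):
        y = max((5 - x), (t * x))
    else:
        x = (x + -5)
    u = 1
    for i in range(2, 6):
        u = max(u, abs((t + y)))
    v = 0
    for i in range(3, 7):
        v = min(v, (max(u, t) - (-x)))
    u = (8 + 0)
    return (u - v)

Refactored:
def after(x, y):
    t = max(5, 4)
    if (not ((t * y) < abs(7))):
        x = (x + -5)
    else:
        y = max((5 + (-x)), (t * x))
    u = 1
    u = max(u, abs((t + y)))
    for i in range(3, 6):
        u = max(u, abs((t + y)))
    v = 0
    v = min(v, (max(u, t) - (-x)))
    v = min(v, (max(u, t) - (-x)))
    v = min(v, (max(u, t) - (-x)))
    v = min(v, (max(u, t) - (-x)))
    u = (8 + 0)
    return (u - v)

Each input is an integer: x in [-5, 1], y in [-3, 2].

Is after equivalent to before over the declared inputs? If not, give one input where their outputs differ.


Input x=-5, y=-3: 13 from before versus 8 from after.
verdict: not equivalent; witness: x=-5, y=-3


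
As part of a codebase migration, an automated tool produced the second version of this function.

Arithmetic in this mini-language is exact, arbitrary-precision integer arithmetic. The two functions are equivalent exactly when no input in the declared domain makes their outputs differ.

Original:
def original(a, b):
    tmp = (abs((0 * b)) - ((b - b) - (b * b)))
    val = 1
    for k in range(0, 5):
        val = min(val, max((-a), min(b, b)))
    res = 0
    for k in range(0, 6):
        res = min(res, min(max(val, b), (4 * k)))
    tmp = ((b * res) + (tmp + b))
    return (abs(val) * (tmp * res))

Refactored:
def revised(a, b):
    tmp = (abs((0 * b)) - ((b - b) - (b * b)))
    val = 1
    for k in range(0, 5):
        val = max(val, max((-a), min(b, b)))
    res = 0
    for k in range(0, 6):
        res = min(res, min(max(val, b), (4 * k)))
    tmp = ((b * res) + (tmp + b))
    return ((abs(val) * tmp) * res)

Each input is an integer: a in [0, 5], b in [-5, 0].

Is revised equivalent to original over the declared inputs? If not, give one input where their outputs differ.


These are not equivalent — on a=1, b=-5 the outputs split (-25 vs 0).
original: tmp = 25; val = 1; [k=0]; val = -1; [k=1]; val = -1; [k=2]; val = -1; [k=3]; val = -1; [k=4]; val = -1; res = 0; [k=0]; res = -1; [k=1]; res = -1; [k=2]; res = -1; [k=3]; res = -1; [k=4]; res = -1; [k=5]; res = -1; tmp = 25; return -25
revised: tmp = 25; val = 1; [k=0]; val = 1; [k=1]; val = 1; [k=2]; val = 1; [k=3]; val = 1; [k=4]; val = 1; res = 0; [k=0]; res = 0; [k=1]; res = 0; [k=2]; res = 0; [k=3]; res = 0; [k=4]; res = 0; [k=5]; res = 0; tmp = 20; return 0
verdict: not equivalent; witness: a=1, b=-5


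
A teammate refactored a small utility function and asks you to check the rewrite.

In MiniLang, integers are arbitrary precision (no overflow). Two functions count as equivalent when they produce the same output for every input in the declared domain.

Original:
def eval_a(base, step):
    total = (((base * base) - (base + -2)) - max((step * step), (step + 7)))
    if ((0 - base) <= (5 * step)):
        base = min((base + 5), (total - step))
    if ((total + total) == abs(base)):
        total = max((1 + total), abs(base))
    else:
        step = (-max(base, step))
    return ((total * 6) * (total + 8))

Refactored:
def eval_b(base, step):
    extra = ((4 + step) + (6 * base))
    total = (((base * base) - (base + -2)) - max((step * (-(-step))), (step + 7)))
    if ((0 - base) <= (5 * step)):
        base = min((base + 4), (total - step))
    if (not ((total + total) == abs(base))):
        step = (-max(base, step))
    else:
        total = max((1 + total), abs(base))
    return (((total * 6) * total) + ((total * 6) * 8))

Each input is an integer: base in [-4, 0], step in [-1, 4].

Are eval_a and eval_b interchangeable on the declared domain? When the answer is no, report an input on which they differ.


The one real change (`5` became `4`) has no effect anywhere in the declared ranges.
As a probe, take base=-4, step=0: eval_a runs total := 15 | ((0 - base) <= (5 * step)): false | ((total + total) == abs(base)): false | step := 0 | result 2070; eval_b runs extra := -20 | total := 15 | ((0 - base) <= (5 * step)): false | (not ((total + total) == abs(base))): true | step := 0 | result 2070; both end at 2070.
Sweeping the whole domain (30 inputs) finds no disagreement.
verdict: equivalent


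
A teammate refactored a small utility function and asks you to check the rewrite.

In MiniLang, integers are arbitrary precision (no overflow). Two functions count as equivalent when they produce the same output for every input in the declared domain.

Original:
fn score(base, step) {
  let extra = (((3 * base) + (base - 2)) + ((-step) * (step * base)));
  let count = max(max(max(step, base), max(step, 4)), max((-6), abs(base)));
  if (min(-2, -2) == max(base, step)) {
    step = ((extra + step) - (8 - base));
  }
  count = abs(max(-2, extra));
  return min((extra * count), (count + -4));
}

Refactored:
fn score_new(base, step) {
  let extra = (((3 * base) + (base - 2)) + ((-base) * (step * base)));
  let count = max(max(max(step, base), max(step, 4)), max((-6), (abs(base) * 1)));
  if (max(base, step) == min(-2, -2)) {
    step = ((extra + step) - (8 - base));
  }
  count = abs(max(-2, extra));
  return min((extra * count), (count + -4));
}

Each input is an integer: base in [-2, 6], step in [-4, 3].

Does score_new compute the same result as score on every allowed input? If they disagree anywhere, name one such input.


Run the pair on base=-2, step=-4.
score: extra = 22; count = 4; (min(-2, -2) == max(base, step)) -> true; step = 8; count = 22; return 18
score_new: extra = 6; count = 4; (max(base, step) == min(-2, -2)) -> true; step = -8; count = 6; return 2
18 and 2 differ, so these are not the same function on this domain.
verdict: not equivalent; witness: base=-2, step=-4


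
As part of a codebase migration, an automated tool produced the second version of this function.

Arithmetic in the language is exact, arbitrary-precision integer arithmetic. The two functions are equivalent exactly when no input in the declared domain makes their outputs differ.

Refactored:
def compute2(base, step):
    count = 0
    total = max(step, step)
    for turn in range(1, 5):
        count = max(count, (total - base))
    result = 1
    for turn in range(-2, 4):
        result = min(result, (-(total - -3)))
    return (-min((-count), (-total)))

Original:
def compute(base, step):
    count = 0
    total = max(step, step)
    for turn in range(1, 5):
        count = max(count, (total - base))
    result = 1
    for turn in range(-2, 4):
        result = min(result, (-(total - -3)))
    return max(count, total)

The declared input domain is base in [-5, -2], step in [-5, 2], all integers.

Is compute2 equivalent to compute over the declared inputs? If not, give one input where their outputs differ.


This is a faithful refactor — min/max/abs usage differs, but the computed results match everywhere.
Tracing base=-5, step=-1: compute: count becomes 0; next total becomes -1; next at turn=1:; next count becomes 4; next at turn=2:; next count becomes 4; next at turn=3:; next count becomes 4; next at turn=4:; next count becomes 4; next result becomes 1; next at turn=-2:; next result becomes -2; next at turn=-1:; next result becomes -2; next at turn=0:; next result becomes -2; next at turn=1:; next result becomes -2; next at turn=2:; next result becomes -2; next at turn=3:; next result becomes -2; next final value 4 | compute2: count becomes 0; next total becomes -1; next at turn=1:; next count becomes 4; next at turn=2:; next count becomes 4; next at turn=3:; next count becomes 4; next at turn=4:; next count becomes 4; next result becomes 1; next at turn=-2:; next result becomes -2; next at turn=-1:; next result becomes -2; next at turn=0:; next result becomes -2; next at turn=1:; next result becomes -2; next at turn=2:; next result becomes -2; next at turn=3:; next result becomes -2; next final value 4 — matching result 4.
Every one of the 32 inputs gives matching results.
verdict: equivalent
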